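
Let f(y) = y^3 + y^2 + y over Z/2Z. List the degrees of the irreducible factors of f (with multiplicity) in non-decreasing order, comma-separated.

Roots in Z/2Z: f(0) = 0 → root; f(1) = 1.
Linear factors from roots: (y).
Complete factorization: f(y) = (y)·(y^2 + y + 1).
Factor degrees with multiplicity: 1 + 2 = 3.

1, 2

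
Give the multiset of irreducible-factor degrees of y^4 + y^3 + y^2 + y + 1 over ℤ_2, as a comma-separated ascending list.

Write h(y) = y^4 + y^3 + y^2 + y + 1.
Roots in ℤ_2: h(0) = 1; h(1) = 1.
Complete factorization: h(y) = (y^4 + y^3 + y^2 + y + 1).
Factor degrees with multiplicity: 4 = 4.

4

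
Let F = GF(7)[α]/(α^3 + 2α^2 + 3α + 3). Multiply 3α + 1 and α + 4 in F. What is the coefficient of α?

6

Multiply in GF(7)[α]: (3α + 1)·(α + 4) = 3α^2 + 6α + 4.
Reduced: 3α^2 + 6α + 4.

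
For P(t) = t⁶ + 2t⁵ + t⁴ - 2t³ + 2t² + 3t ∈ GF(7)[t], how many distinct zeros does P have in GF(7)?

Evaluate at each of the 7 elements of GF(7):
P(0) = 0 → root; P(1) = 0 → root; P(2) = 2; P(3) = 2; P(4) = 2; P(5) = 6; P(6) = 1.
Roots: {0, 1}.

2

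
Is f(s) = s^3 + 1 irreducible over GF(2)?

No

Check for roots in GF(2): f(0) = 1; f(1) = 0 → root.
f(1) = 0, so (s − 1) divides f(s); f is reducible.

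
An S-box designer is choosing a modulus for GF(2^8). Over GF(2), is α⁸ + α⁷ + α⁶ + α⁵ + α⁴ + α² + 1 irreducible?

Yes

Write P(α) = α⁸ + α⁷ + α⁶ + α⁵ + α⁴ + α² + 1.
Check for roots in GF(2): P(0) = 1; P(1) = 1.
No roots, so no linear factors.
Monic irreducibles of degree 2 over GF(2): α² + α + 1.
None of them divide P (all give nonzero remainder).
Monic irreducibles of degree 3 over GF(2): α³ + α + 1, α³ + α² + 1.
None of them divide P (all give nonzero remainder).
Monic irreducibles of degree 4 over GF(2): α⁴ + α + 1, α⁴ + α³ + 1, α⁴ + α³ + α² + α + 1.
None of them divide P (all give nonzero remainder).
No irreducible factor of degree ≤ 4 exists, so P is irreducible over GF(2).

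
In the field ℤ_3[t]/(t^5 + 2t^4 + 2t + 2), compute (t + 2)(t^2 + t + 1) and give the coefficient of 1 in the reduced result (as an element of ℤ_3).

Multiply in ℤ_3[t]: (t + 2)·(t^2 + t + 1) = t^3 + 2.
Reduced: t^3 + 2.

2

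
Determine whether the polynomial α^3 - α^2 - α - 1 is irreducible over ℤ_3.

Yes

Write f(α) = α^3 - α^2 - α - 1.
Check for roots in ℤ_3: f(0) = 2; f(1) = 1; f(2) = 1.
No roots. A degree-3 polynomial over a field with no linear factor is irreducible.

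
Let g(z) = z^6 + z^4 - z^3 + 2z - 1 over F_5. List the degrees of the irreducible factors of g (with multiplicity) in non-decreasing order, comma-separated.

1, 1, 2, 2

Roots in F_5: g(0) = 4; g(1) = 2; g(2) = 0 → root; g(3) = 3; g(4) = 0 → root.
Linear factors from roots: (z - 2), (z + 1).
Complete factorization: g(z) = (z + 1)·(z - 2)·(z^2 + 2z - 1)·(z^2 - z + 2).
Factor degrees with multiplicity: 1 + 1 + 2 + 2 = 6.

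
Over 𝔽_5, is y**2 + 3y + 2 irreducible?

No

Write m(y) = y**2 + 3y + 2.
Check for roots in 𝔽_5: m(0) = 2; m(1) = 1; m(2) = 2; m(3) = 0 → root; m(4) = 0 → root.
m(3) = 0, so (y − 3) divides m(y); m is reducible.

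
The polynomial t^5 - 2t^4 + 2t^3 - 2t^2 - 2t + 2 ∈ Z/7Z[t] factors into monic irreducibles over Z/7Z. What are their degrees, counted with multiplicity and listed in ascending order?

1, 2, 2

Write g(t) = t^5 - 2t^4 + 2t^3 - 2t^2 - 2t + 2.
Linear factors from roots: (t + 3).
Complete factorization: g(t) = (t + 3)·(t^2 - 3t + 1)·(t^2 - 2t + 3).
Factor degrees with multiplicity: 1 + 2 + 2 = 5.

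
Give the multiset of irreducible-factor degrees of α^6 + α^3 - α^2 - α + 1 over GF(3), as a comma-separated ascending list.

6

Write h(α) = α^6 + α^3 - α^2 - α + 1.
Roots in GF(3): h(0) = 1; h(1) = 1; h(2) = 1.
Complete factorization: h(α) = (α^6 + α^3 - α^2 - α + 1).
Factor degrees with multiplicity: 6 = 6.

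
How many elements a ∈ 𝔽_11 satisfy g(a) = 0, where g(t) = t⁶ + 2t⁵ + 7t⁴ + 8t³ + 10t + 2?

Evaluate at each of the 11 elements of 𝔽_11:
g(0) = 2; g(1) = 8; g(2) = 7; g(3) = 6; g(4) = 9; g(5) = 0 → root; g(6) = 8; g(7) = 1; g(8) = 5; g(9) = 8; g(10) = 1.
Roots: {5}.

1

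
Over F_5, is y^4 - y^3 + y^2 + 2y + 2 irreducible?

Write P(y) = y^4 - y^3 + y^2 + 2y + 2.
Check for roots in F_5: P(0) = 2; P(1) = 0 → root; P(2) = 3; P(3) = 1; P(4) = 3.
P(1) = 0, so (y − 1) divides P(y); P is reducible.

No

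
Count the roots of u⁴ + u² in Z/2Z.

2

Write h(u) = u⁴ + u².
Evaluate at each of the 2 elements of Z/2Z:
h(0) = 0 → root; h(1) = 0 → root.
Roots: {0, 1}.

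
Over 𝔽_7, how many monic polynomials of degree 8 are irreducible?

x^(7^8) − x is the product of all monic irreducibles of degree dividing 8; Möbius inversion gives N = (1/8) Σ μ(8/d)·7^d.
Divisors of 8: 1, 2, 4, 8; μ(8/d) for each: 0, 0, -1, 1.
Σ = − 7^4 + 7^8 = 5762400.
N = 5762400/8 = 720300.

720300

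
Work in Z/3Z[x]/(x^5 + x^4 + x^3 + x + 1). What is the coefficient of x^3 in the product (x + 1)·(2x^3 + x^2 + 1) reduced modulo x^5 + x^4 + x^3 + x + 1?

Multiply in Z/3Z[x]: (x + 1)·(2x^3 + x^2 + 1) = 2x^4 + x^2 + x + 1.
Reduced: 2x^4 + x^2 + x + 1.

0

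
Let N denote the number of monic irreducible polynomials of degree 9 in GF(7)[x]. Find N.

4483696

The number of monic irreducibles of degree 9 over GF(7) is (1/9)·Σ_{d∣9} μ(9/d) 7^d.
Divisors of 9: 1, 3, 9; μ(9/d) for each: 0, -1, 1.
Σ = − 7^3 + 7^9 = 40353264.
N = 40353264/9 = 4483696.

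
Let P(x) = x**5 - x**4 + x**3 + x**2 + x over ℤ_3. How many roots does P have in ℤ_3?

3

Evaluate at each of the 3 elements of ℤ_3:
P(0) = 0 → root; P(1) = 0 → root; P(2) = 0 → root.
Roots: {0, 1, 2}.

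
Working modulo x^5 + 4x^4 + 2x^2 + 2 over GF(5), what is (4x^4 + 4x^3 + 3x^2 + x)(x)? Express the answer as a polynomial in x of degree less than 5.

Multiply in GF(5)[x]: (4x^4 + 4x^3 + 3x^2 + x)·(x) = 4x^5 + 4x^4 + 3x^3 + x^2.
Reduce using x^5 ≡ x^4 + 3x^2 + 3 (mod x^5 + 4x^4 + 2x^2 + 2).
Reduced: 3x^4 + 3x^3 + 3x^2 + 2.

3x^4 + 3x^3 + 3x^2 + 2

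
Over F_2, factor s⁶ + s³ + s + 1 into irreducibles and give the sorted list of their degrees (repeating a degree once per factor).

1, 1, 1, 3

Write h(s) = s⁶ + s³ + s + 1.
Roots in F_2: h(0) = 1; h(1) = 0 → root.
Linear factors from roots: (s + 1).
Complete factorization: h(s) = (s + 1)^3·(s³ + s² + 1).
Factor degrees with multiplicity: 1 + 1 + 1 + 3 = 6.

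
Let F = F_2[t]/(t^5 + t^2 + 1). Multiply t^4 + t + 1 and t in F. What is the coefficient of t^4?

Multiply in F_2[t]: (t^4 + t + 1)·(t) = t^5 + t^2 + t.
Reduce using t^5 ≡ t^2 + 1 (mod t^5 + t^2 + 1).
Reduced: t + 1.

0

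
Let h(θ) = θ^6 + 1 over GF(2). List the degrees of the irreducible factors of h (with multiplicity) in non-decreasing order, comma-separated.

Roots in GF(2): h(0) = 1; h(1) = 0 → root.
Linear factors from roots: (θ + 1).
Complete factorization: h(θ) = (θ + 1)^2·(θ^2 + θ + 1)^2.
Factor degrees with multiplicity: 1 + 1 + 2 + 2 = 6.

1, 1, 2, 2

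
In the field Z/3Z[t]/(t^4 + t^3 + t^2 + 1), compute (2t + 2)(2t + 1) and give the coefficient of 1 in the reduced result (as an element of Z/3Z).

2

Multiply in Z/3Z[t]: (2t + 2)·(2t + 1) = t^2 + 2.
Reduced: t^2 + 2.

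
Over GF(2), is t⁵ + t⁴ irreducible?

No

Write g(t) = t⁵ + t⁴.
Check for roots in GF(2): g(0) = 0 → root; g(1) = 0 → root.
g(0) = 0, so (t) divides g(t); g is reducible.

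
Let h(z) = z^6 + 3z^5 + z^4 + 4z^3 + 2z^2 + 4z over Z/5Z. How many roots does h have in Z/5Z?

Evaluate at each of the 5 elements of Z/5Z:
h(0) = 0 → root; h(1) = 0 → root; h(2) = 4; h(3) = 2; h(4) = 3.
Roots: {0, 1}.

2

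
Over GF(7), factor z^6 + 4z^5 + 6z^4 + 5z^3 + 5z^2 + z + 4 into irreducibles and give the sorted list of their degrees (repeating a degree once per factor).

1, 1, 2, 2

Write g(z) = z^6 + 4z^5 + 6z^4 + 5z^3 + 5z^2 + z + 4.
Linear factors from roots: (z + 3), (z + 2).
Complete factorization: g(z) = (z + 2)·(z + 3)·(z^2 + 2z + 3)·(z^2 + 4z + 1).
Factor degrees with multiplicity: 1 + 1 + 2 + 2 = 6.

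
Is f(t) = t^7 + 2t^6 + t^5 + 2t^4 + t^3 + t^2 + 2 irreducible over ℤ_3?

Check for roots in ℤ_3: f(0) = 2; f(1) = 1; f(2) = 1.
No roots, so no linear factors.
Monic irreducibles of degree 2 over GF(3): t^2 + 1, t^2 + t + 2, t^2 + 2t + 2.
None of them divide f (all give nonzero remainder).
Degree-3 irreducible divisors: test the 8 monic irreducibles of degree 3 over GF(3).
None of them divide f (all give nonzero remainder).
No irreducible factor of degree ≤ 3 exists, so f is irreducible over GF(3).

Yes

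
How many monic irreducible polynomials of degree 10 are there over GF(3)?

Gauss's count: N_{3}(10) = (1/10) Σ_{d|10} μ(10/d)·3^d.
Divisors of 10: 1, 2, 5, 10; μ(10/d) for each: 1, -1, -1, 1.
Σ = 3^1 − 3^2 − 3^5 + 3^10 = 58800.
N = 58800/10 = 5880.

5880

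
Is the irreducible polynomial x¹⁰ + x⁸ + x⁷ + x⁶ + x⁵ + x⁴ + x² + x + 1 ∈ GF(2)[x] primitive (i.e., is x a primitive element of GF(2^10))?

Write f(x) = x¹⁰ + x⁸ + x⁷ + x⁶ + x⁵ + x⁴ + x² + x + 1.
|GF(2^10)^×| = 2^10 − 1 = 1023. Prime factorization: 1023 = 3·11·31.
f is primitive ⇔ x has order 1023 in GF(2)[x]/(f), i.e. x^(1023/q) ≠ 1 for each prime q | 1023.
x^(341) mod f = x⁹ + x³ + x² + 1.
x^(93) mod f = x⁸ + x⁶ + x⁵ + x⁴ + x² + 1.
x^(33) mod f = x⁷ + x⁴ + x³ + x.
None equal 1, so x has full order 1023; f is primitive.

Yes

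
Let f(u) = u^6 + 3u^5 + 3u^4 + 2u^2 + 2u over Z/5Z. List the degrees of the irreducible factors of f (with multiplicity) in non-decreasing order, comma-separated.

1, 1, 1, 3

Roots in Z/5Z: f(0) = 0 → root; f(1) = 1; f(2) = 0 → root; f(3) = 0 → root; f(4) = 1.
Linear factors from roots: (u), (u + 3), (u + 2).
Complete factorization: f(u) = (u)·(u + 2)·(u + 3)·(u^3 + 3u^2 + 2u + 2).
Factor degrees with multiplicity: 1 + 1 + 1 + 3 = 6.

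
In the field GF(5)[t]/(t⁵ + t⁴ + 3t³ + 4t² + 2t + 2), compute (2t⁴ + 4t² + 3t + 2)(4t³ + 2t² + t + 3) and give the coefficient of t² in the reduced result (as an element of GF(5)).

Multiply in GF(5)[t]: (2t⁴ + 4t² + 3t + 2)·(4t³ + 2t² + t + 3) = 3t⁷ + 4t⁶ + 3t⁵ + t⁴ + 3t³ + 4t² + t + 1.
Reduce using t⁵ ≡ 4t⁴ + 2t³ + t² + 3t + 3 (mod t⁵ + t⁴ + 3t³ + 4t² + 2t + 2).
Reduced: 3t⁴ + 4t³ + 4t² + 3t.

4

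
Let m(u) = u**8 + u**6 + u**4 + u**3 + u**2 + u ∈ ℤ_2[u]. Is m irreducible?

No

Check for roots in ℤ_2: m(0) = 0 → root; m(1) = 0 → root.
m(0) = 0, so (u) divides m(u); m is reducible.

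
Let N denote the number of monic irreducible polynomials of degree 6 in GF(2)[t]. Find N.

9

By the necklace-counting formula, N_2(6) = (1/6) Σ_{d|6} μ(6/d)·2^d.
Divisors of 6: 1, 2, 3, 6; μ(6/d) for each: 1, -1, -1, 1.
Σ = 2^1 − 2^2 − 2^3 + 2^6 = 54.
N = 54/6 = 9.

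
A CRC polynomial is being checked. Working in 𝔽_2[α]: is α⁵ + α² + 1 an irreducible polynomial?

Write g(α) = α⁵ + α² + 1.
Check for roots in 𝔽_2: g(0) = 1; g(1) = 1.
No roots, so no linear factors.
Monic irreducibles of degree 2 over GF(2): α² + α + 1.
None of them divide g (all give nonzero remainder).
No irreducible factor of degree ≤ 2 exists, so g is irreducible over GF(2).

Yes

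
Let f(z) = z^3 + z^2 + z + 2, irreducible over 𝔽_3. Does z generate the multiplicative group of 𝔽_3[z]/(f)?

No

|GF(3^3)^×| = 3^3 − 1 = 26. Prime factorization: 26 = 2·13.
f is primitive ⇔ z has order 26 in GF(3)[z]/(f), i.e. z^(26/q) ≠ 1 for each prime q | 26.
z^(13) mod f = 1
z^(2) mod f = z^2.
Since z^(13) = 1, the order of z divides 13 < 26; not primitive.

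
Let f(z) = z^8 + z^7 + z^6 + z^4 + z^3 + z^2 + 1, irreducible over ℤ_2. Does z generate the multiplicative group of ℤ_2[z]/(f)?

No

|GF(2^8)^×| = 2^8 − 1 = 255. Prime factorization: 255 = 3·5·17.
f is primitive ⇔ z has order 255 in GF(2)[z]/(f), i.e. z^(255/q) ≠ 1 for each prime q | 255.
z^(85) mod f = 1
z^(51) mod f = z^6 + z^3.
z^(15) mod f = z^7 + z^6 + z^4 + z^3 + z^2 + z.
Since z^(85) = 1, the order of z divides 85 < 255; not primitive.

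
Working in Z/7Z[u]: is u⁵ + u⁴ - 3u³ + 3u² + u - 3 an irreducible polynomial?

No

Write g(u) = u⁵ + u⁴ - 3u³ + 3u² + u - 3.
Check for roots in Z/7Z: g(0) = 4; g(1) = 0 → root; g(2) = 0 → root; g(3) = 4; g(4) = 3; g(5) = 1; g(6) = 2.
g(1) = 0, so (u − 1) divides g(u); g is reducible.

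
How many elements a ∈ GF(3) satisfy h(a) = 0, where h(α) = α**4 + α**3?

2

Evaluate at each of the 3 elements of GF(3):
h(0) = 0 → root; h(1) = 2; h(2) = 0 → root.
Roots: {0, 2}.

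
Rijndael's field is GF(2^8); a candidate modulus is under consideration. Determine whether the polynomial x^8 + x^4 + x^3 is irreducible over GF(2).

Write h(x) = x^8 + x^4 + x^3.
Check for roots in GF(2): h(0) = 0 → root; h(1) = 1.
h(0) = 0, so (x) divides h(x); h is reducible.

No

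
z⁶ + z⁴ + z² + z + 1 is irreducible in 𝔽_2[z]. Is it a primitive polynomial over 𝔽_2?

No

Write f(z) = z⁶ + z⁴ + z² + z + 1.
|GF(2^6)^×| = 2^6 − 1 = 63. Prime factorization: 63 = 3^2·7.
f is primitive ⇔ z has order 63 in GF(2)[z]/(f), i.e. z^(63/q) ≠ 1 for each prime q | 63.
z^(21) mod f = 1
z^(9) mod f = z⁴ + z² + z.
Since z^(21) = 1, the order of z divides 21 < 63; not primitive.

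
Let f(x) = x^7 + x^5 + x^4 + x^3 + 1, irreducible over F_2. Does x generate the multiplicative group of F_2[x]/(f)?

|GF(2^7)^×| = 2^7 − 1 = 127. Prime factorization: 127 = 127.
f is primitive ⇔ x has order 127 in GF(2)[x]/(f), i.e. x^(127/q) ≠ 1 for each prime q | 127.
x^(1) mod f = x.
None equal 1, so x has full order 127; f is primitive.

Yes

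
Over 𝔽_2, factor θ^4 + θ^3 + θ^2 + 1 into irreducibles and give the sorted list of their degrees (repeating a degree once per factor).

Write g(θ) = θ^4 + θ^3 + θ^2 + 1.
Roots in 𝔽_2: g(0) = 1; g(1) = 0 → root.
Linear factors from roots: (θ + 1).
Complete factorization: g(θ) = (θ + 1)·(θ^3 + θ + 1).
Factor degrees with multiplicity: 1 + 3 = 4.

1, 3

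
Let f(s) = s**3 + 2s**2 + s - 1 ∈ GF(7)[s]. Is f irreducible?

Yes

Check for roots in GF(7): f(0) = 6; f(1) = 3; f(2) = 3; f(3) = 5; f(4) = 1; f(5) = 4; f(6) = 6.
No roots. A degree-3 polynomial over a field with no linear factor is irreducible.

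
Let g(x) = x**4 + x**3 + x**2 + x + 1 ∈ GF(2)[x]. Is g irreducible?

Check for roots in GF(2): g(0) = 1; g(1) = 1.
No roots, so no linear factors.
Monic irreducibles of degree 2 over GF(2): x**2 + x + 1.
None of them divide g (all give nonzero remainder).
No irreducible factor of degree ≤ 2 exists, so g is irreducible over GF(2).

Yes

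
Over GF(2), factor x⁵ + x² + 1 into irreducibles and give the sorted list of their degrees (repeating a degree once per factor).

5

Write h(x) = x⁵ + x² + 1.
Roots in GF(2): h(0) = 1; h(1) = 1.
Complete factorization: h(x) = (x⁵ + x² + 1).
Factor degrees with multiplicity: 5 = 5.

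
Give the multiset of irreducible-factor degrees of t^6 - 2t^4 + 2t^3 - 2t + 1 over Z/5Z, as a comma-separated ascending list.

Write h(t) = t^6 - 2t^4 + 2t^3 - 2t + 1.
Roots in Z/5Z: h(0) = 1; h(1) = 0 → root; h(2) = 0 → root; h(3) = 1; h(4) = 0 → root.
Linear factors from roots: (t - 1), (t - 2), (t + 1).
Complete factorization: h(t) = (t + 1)·(t - 1)·(t - 2)^2·(t^2 - t + 1).
Factor degrees with multiplicity: 1 + 1 + 1 + 1 + 2 = 6.

1, 1, 1, 1, 2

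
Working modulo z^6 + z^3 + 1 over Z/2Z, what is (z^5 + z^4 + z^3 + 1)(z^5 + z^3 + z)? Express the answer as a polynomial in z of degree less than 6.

z^3 + z + 1

Multiply in Z/2Z[z]: (z^5 + z^4 + z^3 + 1)·(z^5 + z^3 + z) = z^10 + z^9 + z^7 + z^4 + z^3 + z.
Reduce using z^6 ≡ z^3 + 1 (mod z^6 + z^3 + 1).
Reduced: z^3 + z + 1.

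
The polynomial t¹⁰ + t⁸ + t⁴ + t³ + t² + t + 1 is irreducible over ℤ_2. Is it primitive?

Write f(t) = t¹⁰ + t⁸ + t⁴ + t³ + t² + t + 1.
|GF(2^10)^×| = 2^10 − 1 = 1023. Prime factorization: 1023 = 3·11·31.
f is primitive ⇔ t has order 1023 in GF(2)[t]/(f), i.e. t^(1023/q) ≠ 1 for each prime q | 1023.
t^(341) mod f = 1
t^(93) mod f = t⁹ + t⁸ + t⁷ + t⁶ + t⁵.
t^(33) mod f = t⁸ + t⁶ + t⁵ + t² + 1.
Since t^(341) = 1, the order of t divides 341 < 1023; not primitive.

No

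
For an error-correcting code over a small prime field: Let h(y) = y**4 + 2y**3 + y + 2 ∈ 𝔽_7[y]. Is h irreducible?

No

Check for roots in 𝔽_7: h(0) = 2; h(1) = 6; h(2) = 1; h(3) = 0 → root; h(4) = 5; h(5) = 0 → root; h(6) = 0 → root.
h(3) = 0, so (y − 3) divides h(y); h is reducible.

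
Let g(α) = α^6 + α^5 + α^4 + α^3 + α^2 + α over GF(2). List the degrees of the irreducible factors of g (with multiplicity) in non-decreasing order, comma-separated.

1, 1, 2, 2

Roots in GF(2): g(0) = 0 → root; g(1) = 0 → root.
Linear factors from roots: (α), (α + 1).
Complete factorization: g(α) = (α)·(α + 1)·(α^2 + α + 1)^2.
Factor degrees with multiplicity: 1 + 1 + 2 + 2 = 6.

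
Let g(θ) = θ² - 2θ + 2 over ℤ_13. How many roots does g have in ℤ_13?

Evaluate at each of the 13 elements of ℤ_13:
g(0) = 2; g(1) = 1; g(2) = 2; g(3) = 5; g(4) = 10; g(5) = 4; g(6) = 0 → root; g(7) = 11; g(8) = 11; g(9) = 0 → root; g(10) = 4; g(11) = 10; g(12) = 5.
Roots: {6, 9}.

2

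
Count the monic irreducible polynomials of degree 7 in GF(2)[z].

18

By the necklace-counting formula, N_2(7) = (1/7) Σ_{d|7} μ(7/d)·2^d.
Divisors of 7: 1, 7; μ(7/d) for each: -1, 1.
Σ = − 2^1 + 2^7 = 126.
N = 126/7 = 18.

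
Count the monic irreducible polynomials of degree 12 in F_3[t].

The number of monic irreducibles of degree 12 over GF(3) is (1/12)·Σ_{d∣12} μ(12/d) 3^d.
Divisors of 12: 1, 2, 3, 4, 6, 12; μ(12/d) for each: 0, 1, 0, -1, -1, 1.
Σ = 3^2 − 3^4 − 3^6 + 3^12 = 530640.
N = 530640/12 = 44220.

44220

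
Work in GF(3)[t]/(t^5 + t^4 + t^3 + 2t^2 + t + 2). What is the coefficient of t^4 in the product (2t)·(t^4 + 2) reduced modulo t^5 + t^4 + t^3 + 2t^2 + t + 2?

Multiply in GF(3)[t]: (2t)·(t^4 + 2) = 2t^5 + t.
Reduce using t^5 ≡ 2t^4 + 2t^3 + t^2 + 2t + 1 (mod t^5 + t^4 + t^3 + 2t^2 + t + 2).
Reduced: t^4 + t^3 + 2t^2 + 2t + 2.

1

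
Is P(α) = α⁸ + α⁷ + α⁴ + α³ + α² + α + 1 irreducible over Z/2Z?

Check for roots in Z/2Z: P(0) = 1; P(1) = 1.
No roots, so no linear factors.
Monic irreducibles of degree 2 over GF(2): α² + α + 1.
None of them divide P (all give nonzero remainder).
Monic irreducibles of degree 3 over GF(2): α³ + α + 1, α³ + α² + 1.
None of them divide P (all give nonzero remainder).
Monic irreducibles of degree 4 over GF(2): α⁴ + α + 1, α⁴ + α³ + 1, α⁴ + α³ + α² + α + 1.
None of them divide P (all give nonzero remainder).
No irreducible factor of degree ≤ 4 exists, so P is irreducible over GF(2).

Yes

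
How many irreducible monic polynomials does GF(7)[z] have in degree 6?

x^(7^6) − x is the product of all monic irreducibles of degree dividing 6; Möbius inversion gives N = (1/6) Σ μ(6/d)·7^d.
Divisors of 6: 1, 2, 3, 6; μ(6/d) for each: 1, -1, -1, 1.
Σ = 7^1 − 7^2 − 7^3 + 7^6 = 117264.
N = 117264/6 = 19544.

19544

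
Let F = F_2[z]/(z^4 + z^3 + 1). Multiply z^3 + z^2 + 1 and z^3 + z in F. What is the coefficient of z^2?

1

Multiply in F_2[z]: (z^3 + z^2 + 1)·(z^3 + z) = z^6 + z^5 + z^4 + z.
Reduce using z^4 ≡ z^3 + 1 (mod z^4 + z^3 + 1).
Reduced: z^3 + z^2 + z + 1.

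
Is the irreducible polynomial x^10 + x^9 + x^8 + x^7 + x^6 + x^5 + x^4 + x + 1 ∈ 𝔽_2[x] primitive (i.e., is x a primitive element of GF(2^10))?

Yes

Write f(x) = x^10 + x^9 + x^8 + x^7 + x^6 + x^5 + x^4 + x + 1.
|GF(2^10)^×| = 2^10 − 1 = 1023. Prime factorization: 1023 = 3·11·31.
f is primitive ⇔ x has order 1023 in GF(2)[x]/(f), i.e. x^(1023/q) ≠ 1 for each prime q | 1023.
x^(341) mod f = x^8 + x^7 + x^5 + x^3 + x^2 + x + 1.
x^(93) mod f = x^9 + x^7 + x^6 + x^5 + x^4 + x^3 + x.
x^(33) mod f = x^9 + x^8 + x^7 + x^4 + x^3 + x^2.
None equal 1, so x has full order 1023; f is primitive.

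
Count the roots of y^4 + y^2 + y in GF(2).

1

Write h(y) = y^4 + y^2 + y.
Evaluate at each of the 2 elements of GF(2):
h(0) = 0 → root; h(1) = 1.
Roots: {0}.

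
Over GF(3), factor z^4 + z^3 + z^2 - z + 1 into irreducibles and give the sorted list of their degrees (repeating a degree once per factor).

1, 1, 2

Write h(z) = z^4 + z^3 + z^2 - z + 1.
Roots in GF(3): h(0) = 1; h(1) = 0 → root; h(2) = 0 → root.
Linear factors from roots: (z - 1), (z + 1).
Complete factorization: h(z) = (z + 1)·(z - 1)·(z^2 + z - 1).
Factor degrees with multiplicity: 1 + 1 + 2 = 4.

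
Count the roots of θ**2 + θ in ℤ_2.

2

Write g(θ) = θ**2 + θ.
Evaluate at each of the 2 elements of ℤ_2:
g(0) = 0 → root; g(1) = 0 → root.
Roots: {0, 1}.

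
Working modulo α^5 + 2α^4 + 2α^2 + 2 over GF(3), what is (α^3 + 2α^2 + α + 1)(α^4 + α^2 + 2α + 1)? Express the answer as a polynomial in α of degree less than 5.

Multiply in GF(3)[α]: (α^3 + 2α^2 + α + 1)·(α^4 + α^2 + 2α + 1) = α^7 + 2α^6 + 2α^5 + 2α^4 + 2α^2 + 1.
Reduce using α^5 ≡ α^4 + α^2 + 1 (mod α^5 + 2α^4 + 2α^2 + 2).
Reduced: 2α^4 + 2α^2.

2α^4 + 2α^2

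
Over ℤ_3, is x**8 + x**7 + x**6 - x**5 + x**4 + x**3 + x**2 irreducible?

Write m(x) = x**8 + x**7 + x**6 - x**5 + x**4 + x**3 + x**2.
Check for roots in ℤ_3: m(0) = 0 → root; m(1) = 2; m(2) = 0 → root.
m(0) = 0, so (x) divides m(x); m is reducible.

No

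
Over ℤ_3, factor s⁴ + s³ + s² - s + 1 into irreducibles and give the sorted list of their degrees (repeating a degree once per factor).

Write g(s) = s⁴ + s³ + s² - s + 1.
Roots in ℤ_3: g(0) = 1; g(1) = 0 → root; g(2) = 0 → root.
Linear factors from roots: (s - 1), (s + 1).
Complete factorization: g(s) = (s + 1)·(s - 1)·(s² + s - 1).
Factor degrees with multiplicity: 1 + 1 + 2 = 4.

1, 1, 2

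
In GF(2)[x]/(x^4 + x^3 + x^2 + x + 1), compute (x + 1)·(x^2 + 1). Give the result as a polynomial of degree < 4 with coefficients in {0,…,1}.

Multiply in GF(2)[x]: (x + 1)·(x^2 + 1) = x^3 + x^2 + x + 1.
Reduced: x^3 + x^2 + x + 1.

x^3 + x^2 + x + 1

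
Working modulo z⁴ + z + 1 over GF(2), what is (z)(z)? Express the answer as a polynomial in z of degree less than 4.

Multiply in GF(2)[z]: (z)·(z) = z².
Reduced: z².

z^2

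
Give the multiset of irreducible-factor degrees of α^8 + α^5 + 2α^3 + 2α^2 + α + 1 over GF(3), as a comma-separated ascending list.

Write f(α) = α^8 + α^5 + 2α^3 + 2α^2 + α + 1.
Roots in GF(3): f(0) = 1; f(1) = 2; f(2) = 0 → root.
Linear factors from roots: (α + 1).
Complete factorization: f(α) = (α + 1)^2·(α^2 + 1)·(α^2 + 2α + 2)^2.
Factor degrees with multiplicity: 1 + 1 + 2 + 2 + 2 = 8.

1, 1, 2, 2, 2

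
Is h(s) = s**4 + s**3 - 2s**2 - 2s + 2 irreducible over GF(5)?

No

Check for roots in GF(5): h(0) = 2; h(1) = 0 → root; h(2) = 4; h(3) = 1; h(4) = 2.
h(1) = 0, so (s − 1) divides h(s); h is reducible.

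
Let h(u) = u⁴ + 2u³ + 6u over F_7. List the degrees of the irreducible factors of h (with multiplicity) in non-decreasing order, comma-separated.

1, 1, 2

Linear factors from roots: (u), (u + 1).
Complete factorization: h(u) = (u)·(u + 1)·(u² + u + 6).
Factor degrees with multiplicity: 1 + 1 + 2 = 4.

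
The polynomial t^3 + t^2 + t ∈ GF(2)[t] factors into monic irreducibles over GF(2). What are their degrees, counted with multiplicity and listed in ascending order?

Write f(t) = t^3 + t^2 + t.
Roots in GF(2): f(0) = 0 → root; f(1) = 1.
Linear factors from roots: (t).
Complete factorization: f(t) = (t)·(t^2 + t + 1).
Factor degrees with multiplicity: 1 + 2 = 3.

1, 2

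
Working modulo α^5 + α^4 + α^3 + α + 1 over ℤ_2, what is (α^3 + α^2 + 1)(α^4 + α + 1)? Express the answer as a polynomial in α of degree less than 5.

α^4

Multiply in ℤ_2[α]: (α^3 + α^2 + 1)·(α^4 + α + 1) = α^7 + α^6 + α^2 + α + 1.
Reduce using α^5 ≡ α^4 + α^3 + α + 1 (mod α^5 + α^4 + α^3 + α + 1).
Reduced: α^4.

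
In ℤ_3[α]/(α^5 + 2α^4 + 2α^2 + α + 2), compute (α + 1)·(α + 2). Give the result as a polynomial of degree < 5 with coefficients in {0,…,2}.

Multiply in ℤ_3[α]: (α + 1)·(α + 2) = α^2 + 2.
Reduced: α^2 + 2.

α^2 + 2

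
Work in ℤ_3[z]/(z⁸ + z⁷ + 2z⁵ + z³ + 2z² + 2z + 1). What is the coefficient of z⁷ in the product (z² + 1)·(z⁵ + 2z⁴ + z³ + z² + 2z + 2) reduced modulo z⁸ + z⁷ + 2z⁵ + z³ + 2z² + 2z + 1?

1

Multiply in ℤ_3[z]: (z² + 1)·(z⁵ + 2z⁴ + z³ + z² + 2z + 2) = z⁷ + 2z⁶ + 2z⁵ + 2z + 2.
Reduced: z⁷ + 2z⁶ + 2z⁵ + 2z + 2.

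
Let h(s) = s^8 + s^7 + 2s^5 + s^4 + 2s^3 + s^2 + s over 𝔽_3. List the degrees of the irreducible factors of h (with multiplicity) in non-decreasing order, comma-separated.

Roots in 𝔽_3: h(0) = 0 → root; h(1) = 0 → root; h(2) = 0 → root.
Linear factors from roots: (s), (s + 2), (s + 1).
Complete factorization: h(s) = (s)·(s + 1)·(s + 2)·(s^2 + s + 2)·(s^3 + 2s + 1).
Factor degrees with multiplicity: 1 + 1 + 1 + 2 + 3 = 8.

1, 1, 1, 2, 3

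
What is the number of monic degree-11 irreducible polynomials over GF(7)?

The number of monic irreducibles of degree 11 over GF(7) is (1/11)·Σ_{d∣11} μ(11/d) 7^d.
Divisors of 11: 1, 11; μ(11/d) for each: -1, 1.
Σ = − 7^1 + 7^11 = 1977326736.
N = 1977326736/11 = 179756976.

179756976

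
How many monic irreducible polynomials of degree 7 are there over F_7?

The number of monic irreducibles of degree 7 over GF(7) is (1/7)·Σ_{d∣7} μ(7/d) 7^d.
Divisors of 7: 1, 7; μ(7/d) for each: -1, 1.
Σ = − 7^1 + 7^7 = 823536.
N = 823536/7 = 117648.

117648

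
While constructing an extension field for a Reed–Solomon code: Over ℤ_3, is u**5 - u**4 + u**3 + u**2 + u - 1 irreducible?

Yes

Write P(u) = u**5 - u**4 + u**3 + u**2 + u - 1.
Check for roots in ℤ_3: P(0) = 2; P(1) = 2; P(2) = 2.
No roots, so no linear factors.
Monic irreducibles of degree 2 over GF(3): u**2 + 1, u**2 + u - 1, u**2 - u - 1.
None of them divide P (all give nonzero remainder).
No irreducible factor of degree ≤ 2 exists, so P is irreducible over GF(3).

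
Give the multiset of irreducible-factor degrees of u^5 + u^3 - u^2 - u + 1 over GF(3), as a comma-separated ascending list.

Write h(u) = u^5 + u^3 - u^2 - u + 1.
Roots in GF(3): h(0) = 1; h(1) = 1; h(2) = 2.
Complete factorization: h(u) = (u^5 + u^3 - u^2 - u + 1).
Factor degrees with multiplicity: 5 = 5.

5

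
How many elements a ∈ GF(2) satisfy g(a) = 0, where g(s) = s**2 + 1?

1

Evaluate at each of the 2 elements of GF(2):
g(0) = 1; g(1) = 0 → root.
Roots: {1}.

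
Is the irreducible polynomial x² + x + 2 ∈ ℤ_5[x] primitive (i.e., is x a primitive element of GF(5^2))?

Write f(x) = x² + x + 2.
|GF(5^2)^×| = 5^2 − 1 = 24. Prime factorization: 24 = 2^3·3.
f is primitive ⇔ x has order 24 in GF(5)[x]/(f), i.e. x^(24/q) ≠ 1 for each prime q | 24.
x^(12) mod f = 4.
x^(8) mod f = 3x + 1.
None equal 1, so x has full order 24; f is primitive.

Yes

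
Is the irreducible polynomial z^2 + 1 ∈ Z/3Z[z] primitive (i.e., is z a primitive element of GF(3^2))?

No

Write f(z) = z^2 + 1.
|GF(3^2)^×| = 3^2 − 1 = 8. Prime factorization: 8 = 2^3.
f is primitive ⇔ z has order 8 in GF(3)[z]/(f), i.e. z^(8/q) ≠ 1 for each prime q | 8.
z^(4) mod f = 1
Since z^(4) = 1, the order of z divides 4 < 8; not primitive.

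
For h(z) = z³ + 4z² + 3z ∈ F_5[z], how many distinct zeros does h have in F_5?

Evaluate at each of the 5 elements of F_5:
h(0) = 0 → root; h(1) = 3; h(2) = 0 → root; h(3) = 2; h(4) = 0 → root.
Roots: {0, 2, 4}.

3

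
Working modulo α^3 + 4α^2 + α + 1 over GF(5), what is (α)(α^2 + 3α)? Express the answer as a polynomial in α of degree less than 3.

4α^2 + 4α + 4

Multiply in GF(5)[α]: (α)·(α^2 + 3α) = α^3 + 3α^2.
Reduce using α^3 ≡ α^2 + 4α + 4 (mod α^3 + 4α^2 + α + 1).
Reduced: 4α^2 + 4α + 4.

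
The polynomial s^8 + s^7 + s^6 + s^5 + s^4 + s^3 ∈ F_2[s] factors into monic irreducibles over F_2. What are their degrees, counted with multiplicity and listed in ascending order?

1, 1, 1, 1, 2, 2

Write g(s) = s^8 + s^7 + s^6 + s^5 + s^4 + s^3.
Roots in F_2: g(0) = 0 → root; g(1) = 0 → root.
Linear factors from roots: (s), (s + 1).
Complete factorization: g(s) = (s + 1)·(s)^3·(s^2 + s + 1)^2.
Factor degrees with multiplicity: 1 + 1 + 1 + 1 + 2 + 2 = 8.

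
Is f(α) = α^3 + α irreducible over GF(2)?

Check for roots in GF(2): f(0) = 0 → root; f(1) = 0 → root.
f(0) = 0, so (α) divides f(α); f is reducible.

No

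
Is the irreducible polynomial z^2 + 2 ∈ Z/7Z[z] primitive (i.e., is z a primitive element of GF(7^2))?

Write f(z) = z^2 + 2.
|GF(7^2)^×| = 7^2 − 1 = 48. Prime factorization: 48 = 2^4·3.
f is primitive ⇔ z has order 48 in GF(7)[z]/(f), i.e. z^(48/q) ≠ 1 for each prime q | 48.
z^(24) mod f = 1
z^(16) mod f = 4.
Since z^(24) = 1, the order of z divides 24 < 48; not primitive.

No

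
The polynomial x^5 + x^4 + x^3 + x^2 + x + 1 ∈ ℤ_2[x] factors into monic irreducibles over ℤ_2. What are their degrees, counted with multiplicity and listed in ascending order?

Write h(x) = x^5 + x^4 + x^3 + x^2 + x + 1.
Roots in ℤ_2: h(0) = 1; h(1) = 0 → root.
Linear factors from roots: (x + 1).
Complete factorization: h(x) = (x + 1)·(x^2 + x + 1)^2.
Factor degrees with multiplicity: 1 + 2 + 2 = 5.

1, 2, 2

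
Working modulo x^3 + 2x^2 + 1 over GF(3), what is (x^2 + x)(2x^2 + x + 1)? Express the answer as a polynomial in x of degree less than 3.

x^2 + 2x + 1

Multiply in GF(3)[x]: (x^2 + x)·(2x^2 + x + 1) = 2x^4 + 2x^2 + x.
Reduce using x^3 ≡ x^2 + 2 (mod x^3 + 2x^2 + 1).
Reduced: x^2 + 2x + 1.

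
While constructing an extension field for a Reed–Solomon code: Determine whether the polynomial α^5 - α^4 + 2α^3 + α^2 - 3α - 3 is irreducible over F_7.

Yes

Write P(α) = α^5 - α^4 + 2α^3 + α^2 - 3α - 3.
Check for roots in F_7: P(0) = 4; P(1) = 4; P(2) = 6; P(3) = 3; P(4) = 1; P(5) = 6; P(6) = 4.
No roots, so no linear factors.
Degree-2 irreducible divisors: test the 21 monic irreducibles of degree 2 over GF(7).
None of them divide P (all give nonzero remainder).
No irreducible factor of degree ≤ 2 exists, so P is irreducible over GF(7).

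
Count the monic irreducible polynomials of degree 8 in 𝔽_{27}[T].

The number of monic irreducibles of degree 8 over GF(27) is (1/8)·Σ_{d∣8} μ(8/d) 27^d.
Divisors of 8: 1, 2, 4, 8; μ(8/d) for each: 0, 0, -1, 1.
Σ = − 27^4 + 27^8 = 282429005040.
N = 282429005040/8 = 35303625630.

35303625630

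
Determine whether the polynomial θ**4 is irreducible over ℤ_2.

No

Write m(θ) = θ**4.
Check for roots in ℤ_2: m(0) = 0 → root; m(1) = 1.
m(0) = 0, so (θ) divides m(θ); m is reducible.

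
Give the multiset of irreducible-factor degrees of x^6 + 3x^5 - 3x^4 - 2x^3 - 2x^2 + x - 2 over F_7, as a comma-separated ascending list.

Write h(x) = x^6 + 3x^5 - 3x^4 - 2x^3 - 2x^2 + x - 2.
Complete factorization: h(x) = (x^6 + 3x^5 - 3x^4 - 2x^3 - 2x^2 + x - 2).
Factor degrees with multiplicity: 6 = 6.

6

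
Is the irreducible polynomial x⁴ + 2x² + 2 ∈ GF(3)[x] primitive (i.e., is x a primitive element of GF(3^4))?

Write f(x) = x⁴ + 2x² + 2.
|GF(3^4)^×| = 3^4 − 1 = 80. Prime factorization: 80 = 2^4·5.
f is primitive ⇔ x has order 80 in GF(3)[x]/(f), i.e. x^(80/q) ≠ 1 for each prime q | 80.
x^(40) mod f = 2.
x^(16) mod f = 1
Since x^(16) = 1, the order of x divides 16 < 80; not primitive.

No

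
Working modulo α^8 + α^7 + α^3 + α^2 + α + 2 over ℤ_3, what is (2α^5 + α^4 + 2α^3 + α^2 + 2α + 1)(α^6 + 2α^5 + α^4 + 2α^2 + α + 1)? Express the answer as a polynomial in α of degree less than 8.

Multiply in ℤ_3[α]: (2α^5 + α^4 + 2α^3 + α^2 + 2α + 1)·(α^6 + 2α^5 + α^4 + 2α^2 + α + 1) = 2α^11 + 2α^10 + α^7 + α^6 + 2α^5 + α^3 + 2α^2 + 1.
Reduce using α^8 ≡ 2α^7 + 2α^3 + 2α^2 + 2α + 1 (mod α^8 + α^7 + α^3 + α^2 + α + 2).
Reduced: α^7 + 2α^6 + α^4 + 2α^2 + 1.

α^7 + 2α^6 + α^4 + 2α^2 + 1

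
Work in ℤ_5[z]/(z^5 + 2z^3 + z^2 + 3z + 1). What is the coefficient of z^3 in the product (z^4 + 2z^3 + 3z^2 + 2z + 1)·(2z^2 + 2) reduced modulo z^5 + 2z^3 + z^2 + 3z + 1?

Multiply in ℤ_5[z]: (z^4 + 2z^3 + 3z^2 + 2z + 1)·(2z^2 + 2) = 2z^6 + 4z^5 + 3z^4 + 3z^3 + 3z^2 + 4z + 2.
Reduce using z^5 ≡ 3z^3 + 4z^2 + 2z + 4 (mod z^5 + 2z^3 + z^2 + 3z + 1).
Reduced: 4z^4 + 3z^3 + 3z^2 + 3.

3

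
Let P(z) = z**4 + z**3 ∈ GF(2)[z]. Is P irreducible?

No

Check for roots in GF(2): P(0) = 0 → root; P(1) = 0 → root.
P(0) = 0, so (z) divides P(z); P is reducible.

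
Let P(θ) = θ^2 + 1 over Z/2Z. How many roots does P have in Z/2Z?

Evaluate at each of the 2 elements of Z/2Z:
P(0) = 1; P(1) = 0 → root.
Roots: {1}.

1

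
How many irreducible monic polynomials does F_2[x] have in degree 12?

Gauss's count: N_{2}(12) = (1/12) Σ_{d|12} μ(12/d)·2^d.
Divisors of 12: 1, 2, 3, 4, 6, 12; μ(12/d) for each: 0, 1, 0, -1, -1, 1.
Σ = 2^2 − 2^4 − 2^6 + 2^12 = 4020.
N = 4020/12 = 335.

335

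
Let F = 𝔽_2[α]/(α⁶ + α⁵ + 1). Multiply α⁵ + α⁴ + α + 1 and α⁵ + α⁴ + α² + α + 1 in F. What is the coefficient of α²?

Multiply in 𝔽_2[α]: (α⁵ + α⁴ + α + 1)·(α⁵ + α⁴ + α² + α + 1) = α¹⁰ + α⁸ + α⁷ + α⁶ + α³ + 1.
Reduce using α⁶ ≡ α⁵ + 1 (mod α⁶ + α⁵ + 1).
Reduced: α⁴ + α + 1.

0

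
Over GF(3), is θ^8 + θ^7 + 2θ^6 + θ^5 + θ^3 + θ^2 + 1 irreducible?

Yes

Write f(θ) = θ^8 + θ^7 + 2θ^6 + θ^5 + θ^3 + θ^2 + 1.
Check for roots in GF(3): f(0) = 1; f(1) = 2; f(2) = 2.
No roots, so no linear factors.
Monic irreducibles of degree 2 over GF(3): θ^2 + 1, θ^2 + θ + 2, θ^2 + 2θ + 2.
None of them divide f (all give nonzero remainder).
Degree-3 irreducible divisors: test the 8 monic irreducibles of degree 3 over GF(3).
None of them divide f (all give nonzero remainder).
Degree-4 irreducible divisors: test the 18 monic irreducibles of degree 4 over GF(3).
None of them divide f (all give nonzero remainder).
No irreducible factor of degree ≤ 4 exists, so f is irreducible over GF(3).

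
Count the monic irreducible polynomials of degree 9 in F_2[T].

The number of monic irreducibles of degree 9 over GF(2) is (1/9)·Σ_{d∣9} μ(9/d) 2^d.
Divisors of 9: 1, 3, 9; μ(9/d) for each: 0, -1, 1.
Σ = − 2^3 + 2^9 = 504.
N = 504/9 = 56.

56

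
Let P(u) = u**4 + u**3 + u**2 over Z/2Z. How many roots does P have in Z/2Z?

1

Evaluate at each of the 2 elements of Z/2Z:
P(0) = 0 → root; P(1) = 1.
Roots: {0}.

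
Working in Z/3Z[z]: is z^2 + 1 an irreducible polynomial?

Write h(z) = z^2 + 1.
Check for roots in Z/3Z: h(0) = 1; h(1) = 2; h(2) = 2.
No roots. A degree-2 polynomial over a field with no linear factor is irreducible.

Yes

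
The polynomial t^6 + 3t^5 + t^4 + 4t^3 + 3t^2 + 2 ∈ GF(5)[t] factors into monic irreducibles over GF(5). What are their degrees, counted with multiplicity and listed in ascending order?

Write f(t) = t^6 + 3t^5 + t^4 + 4t^3 + 3t^2 + 2.
Roots in GF(5): f(0) = 2; f(1) = 4; f(2) = 2; f(3) = 1; f(4) = 0 → root.
Linear factors from roots: (t + 1).
Complete factorization: f(t) = (t + 1)·(t^2 + 3)·(t^3 + 2t^2 + t + 4).
Factor degrees with multiplicity: 1 + 2 + 3 = 6.

1, 2, 3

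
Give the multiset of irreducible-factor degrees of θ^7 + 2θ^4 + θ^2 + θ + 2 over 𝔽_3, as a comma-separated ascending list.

Write f(θ) = θ^7 + 2θ^4 + θ^2 + θ + 2.
Roots in 𝔽_3: f(0) = 2; f(1) = 1; f(2) = 0 → root.
Linear factors from roots: (θ + 1).
Complete factorization: f(θ) = (θ + 1)·(θ^2 + 2θ + 2)·(θ^2 + 1)^2.
Factor degrees with multiplicity: 1 + 2 + 2 + 2 = 7.

1, 2, 2, 2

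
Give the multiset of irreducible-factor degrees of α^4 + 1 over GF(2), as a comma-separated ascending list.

Write h(α) = α^4 + 1.
Roots in GF(2): h(0) = 1; h(1) = 0 → root.
Linear factors from roots: (α + 1).
Complete factorization: h(α) = (α + 1)^4.
Factor degrees with multiplicity: 1 + 1 + 1 + 1 = 4.

1, 1, 1, 1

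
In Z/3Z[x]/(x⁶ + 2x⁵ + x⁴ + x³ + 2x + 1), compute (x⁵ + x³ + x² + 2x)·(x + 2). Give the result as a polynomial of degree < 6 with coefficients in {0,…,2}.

Multiply in Z/3Z[x]: (x⁵ + x³ + x² + 2x)·(x + 2) = x⁶ + 2x⁵ + x⁴ + x² + x.
Reduce using x⁶ ≡ x⁵ + 2x⁴ + 2x³ + x + 2 (mod x⁶ + 2x⁵ + x⁴ + x³ + 2x + 1).
Reduced: 2x³ + x² + 2x + 2.

2x^3 + x^2 + 2x + 2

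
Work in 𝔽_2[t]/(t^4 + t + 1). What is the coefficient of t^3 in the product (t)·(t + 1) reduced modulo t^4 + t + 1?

Multiply in 𝔽_2[t]: (t)·(t + 1) = t^2 + t.
Reduced: t^2 + t.

0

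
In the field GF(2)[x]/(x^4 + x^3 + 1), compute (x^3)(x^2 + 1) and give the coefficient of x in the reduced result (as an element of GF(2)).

1

Multiply in GF(2)[x]: (x^3)·(x^2 + 1) = x^5 + x^3.
Reduce using x^4 ≡ x^3 + 1 (mod x^4 + x^3 + 1).
Reduced: x + 1.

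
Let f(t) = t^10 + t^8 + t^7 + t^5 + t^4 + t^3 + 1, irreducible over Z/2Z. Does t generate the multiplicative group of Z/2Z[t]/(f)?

No

|GF(2^10)^×| = 2^10 − 1 = 1023. Prime factorization: 1023 = 3·11·31.
f is primitive ⇔ t has order 1023 in GF(2)[t]/(f), i.e. t^(1023/q) ≠ 1 for each prime q | 1023.
t^(341) mod f = 1
t^(93) mod f = t^9 + t^7 + t^3 + t^2 + 1.
t^(33) mod f = t^8 + t^6 + t^4 + t^3.
Since t^(341) = 1, the order of t divides 341 < 1023; not primitive.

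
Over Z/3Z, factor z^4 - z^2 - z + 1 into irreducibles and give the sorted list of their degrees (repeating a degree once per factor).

1, 3

Write h(z) = z^4 - z^2 - z + 1.
Roots in Z/3Z: h(0) = 1; h(1) = 0 → root; h(2) = 2.
Linear factors from roots: (z - 1).
Complete factorization: h(z) = (z - 1)·(z^3 + z^2 - 1).
Factor degrees with multiplicity: 1 + 3 = 4.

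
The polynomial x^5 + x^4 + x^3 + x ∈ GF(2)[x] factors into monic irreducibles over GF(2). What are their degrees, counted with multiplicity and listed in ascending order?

1, 1, 3

Write h(x) = x^5 + x^4 + x^3 + x.
Roots in GF(2): h(0) = 0 → root; h(1) = 0 → root.
Linear factors from roots: (x), (x + 1).
Complete factorization: h(x) = (x)·(x + 1)·(x^3 + x + 1).
Factor degrees with multiplicity: 1 + 1 + 3 = 5.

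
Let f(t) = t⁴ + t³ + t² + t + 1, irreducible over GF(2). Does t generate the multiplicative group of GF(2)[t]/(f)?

No

|GF(2^4)^×| = 2^4 − 1 = 15. Prime factorization: 15 = 3·5.
f is primitive ⇔ t has order 15 in GF(2)[t]/(f), i.e. t^(15/q) ≠ 1 for each prime q | 15.
t^(5) mod f = 1
t^(3) mod f = t³.
Since t^(5) = 1, the order of t divides 5 < 15; not primitive.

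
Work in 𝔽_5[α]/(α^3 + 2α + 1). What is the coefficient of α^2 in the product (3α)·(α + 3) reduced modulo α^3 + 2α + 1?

Multiply in 𝔽_5[α]: (3α)·(α + 3) = 3α^2 + 4α.
Reduced: 3α^2 + 4α.

3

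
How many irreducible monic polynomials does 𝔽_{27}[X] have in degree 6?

The number of monic irreducibles of degree 6 over GF(27) is (1/6)·Σ_{d∣6} μ(6/d) 27^d.
Divisors of 6: 1, 2, 3, 6; μ(6/d) for each: 1, -1, -1, 1.
Σ = 27^1 − 27^2 − 27^3 + 27^6 = 387400104.
N = 387400104/6 = 64566684.

64566684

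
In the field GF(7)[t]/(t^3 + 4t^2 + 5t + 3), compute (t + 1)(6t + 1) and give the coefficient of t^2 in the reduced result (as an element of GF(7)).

Multiply in GF(7)[t]: (t + 1)·(6t + 1) = 6t^2 + 1.
Reduced: 6t^2 + 1.

6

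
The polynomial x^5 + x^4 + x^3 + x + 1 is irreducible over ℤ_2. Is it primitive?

Write f(x) = x^5 + x^4 + x^3 + x + 1.
|GF(2^5)^×| = 2^5 − 1 = 31. Prime factorization: 31 = 31.
f is primitive ⇔ x has order 31 in GF(2)[x]/(f), i.e. x^(31/q) ≠ 1 for each prime q | 31.
x^(1) mod f = x.
None equal 1, so x has full order 31; f is primitive.

Yes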